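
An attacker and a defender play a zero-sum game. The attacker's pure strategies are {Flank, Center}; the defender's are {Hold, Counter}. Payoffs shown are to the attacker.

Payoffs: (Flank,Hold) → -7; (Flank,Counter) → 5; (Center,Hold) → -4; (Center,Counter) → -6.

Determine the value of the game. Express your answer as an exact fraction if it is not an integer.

-31/7

Row minima: Flank → -7, Center → -6; maximin = -6.
Column maxima: Hold → -4, Counter → 5; minimax = -4.
-6 ≠ -4, so there is no saddle point; optimal play is mixed.
Let the attacker play Flank with probability p. Expected payoff against Hold: (-7)p + (-4)(1−p) = −3p − 4; against Counter: 5p + (-6)(1−p) = 11p − 6.
Setting these equal: −3p − 4 = 11p − 6 ⇒ −14p = -2 ⇒ p = 1/7, and the value is (-3)·(1/7) − 4 = -31/7.
For the defender: with q = P(Hold), equating Flank's and Center's payoffs gives −12q + 5 = 2q − 6 ⇒ q = 11/14.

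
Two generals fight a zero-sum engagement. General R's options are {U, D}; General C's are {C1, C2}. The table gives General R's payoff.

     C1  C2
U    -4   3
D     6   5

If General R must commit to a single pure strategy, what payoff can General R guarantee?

5

Row minima: U → -4, D → 5.
The best of these is 5.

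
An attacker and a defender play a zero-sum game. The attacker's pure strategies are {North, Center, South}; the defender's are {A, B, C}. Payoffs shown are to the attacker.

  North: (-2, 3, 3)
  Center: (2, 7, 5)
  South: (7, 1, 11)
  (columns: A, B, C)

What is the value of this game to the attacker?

47/11

Row minima: North → -2, Center → 2, South → 1; maximin = 2.
Column maxima: A → 7, B → 7, C → 11; minimax = 7.
2 ≠ 7, so there is no saddle point; optimal play is mixed.
North is strictly dominated by Center, so the attacker never plays it.
C is strictly dominated by A (it gives the attacker strictly more in every row), so the defender never plays it.
On the remaining 2×2 (Center, South vs A, B):
Let the attacker play Center with probability p. Expected payoff against A: 2p + 7(1−p) = −5p + 7; against B: 7p + 1(1−p) = 6p + 1.
Setting these equal: −5p + 7 = 6p + 1 ⇒ −11p = -6 ⇒ p = 6/11, and the value is (-5)·(6/11) + 7 = 47/11.
For the defender: with q = P(A), equating Center's and South's payoffs gives −5q + 7 = 6q + 1 ⇒ q = 6/11.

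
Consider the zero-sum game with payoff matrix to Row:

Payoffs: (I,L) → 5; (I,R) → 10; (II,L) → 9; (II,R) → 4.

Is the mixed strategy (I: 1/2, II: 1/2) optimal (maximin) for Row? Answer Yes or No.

Against L this mix gives (1/2)·5 + (1/2)·9 = 7.
Against R this mix gives (1/2)·10 + (1/2)·4 = 7.
All of Column's active replies (L, R) yield 7, and no column does worse for Row. The mix makes Column indifferent and guarantees 7, so it is optimal.

Yes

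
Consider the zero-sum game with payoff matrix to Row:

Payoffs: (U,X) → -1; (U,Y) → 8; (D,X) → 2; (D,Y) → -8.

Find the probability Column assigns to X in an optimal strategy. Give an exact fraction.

16/19

Row minima: U → -1, D → -8; maximin = -1.
Column maxima: X → 2, Y → 8; minimax = 2.
-1 ≠ 2, so there is no saddle point; optimal play is mixed.
Let Row play U with probability p. Expected payoff against X: (-1)p + 2(1−p) = −3p + 2; against Y: 8p + (-8)(1−p) = 16p − 8.
Setting these equal: −3p + 2 = 16p − 8 ⇒ −19p = -10 ⇒ p = 10/19, and the value is (-3)·(10/19) + 2 = 8/19.
For Column: with q = P(X), equating U's and D's payoffs gives −9q + 8 = 10q − 8 ⇒ q = 16/19.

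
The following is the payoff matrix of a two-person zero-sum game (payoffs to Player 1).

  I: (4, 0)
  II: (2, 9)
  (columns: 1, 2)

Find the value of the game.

36/11

Row minima: I → 0, II → 2; maximin = 2.
Column maxima: 1 → 4, 2 → 9; minimax = 4.
2 ≠ 4, so there is no saddle point; optimal play is mixed.
Let Player 1 play I with probability p. Expected payoff against 1: 4p + 2(1−p) = 2p + 2; against 2: 0p + 9(1−p) = −9p + 9.
Setting these equal: 2p + 2 = −9p + 9 ⇒ 11p = 7 ⇒ p = 7/11, and the value is (2)·(7/11) + 2 = 36/11.
For Player 2: with q = P(1), equating I's and II's payoffs gives 4q = −7q + 9 ⇒ q = 9/11.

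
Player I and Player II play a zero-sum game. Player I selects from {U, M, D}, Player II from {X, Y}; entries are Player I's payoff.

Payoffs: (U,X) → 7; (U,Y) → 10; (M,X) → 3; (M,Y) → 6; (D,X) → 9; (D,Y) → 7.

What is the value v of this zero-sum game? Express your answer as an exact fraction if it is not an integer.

Row minima: U → 7, M → 3, D → 7; maximin = 7.
Column maxima: X → 9, Y → 10; minimax = 9.
7 ≠ 9, so there is no saddle point; optimal play is mixed.
M is strictly dominated by U, so Player I never plays it.
On the remaining 2×2 (U, D vs X, Y):
Let Player I play U with probability p. Expected payoff against X: 7p + 9(1−p) = −2p + 9; against Y: 10p + 7(1−p) = 3p + 7.
Setting these equal: −2p + 9 = 3p + 7 ⇒ −5p = -2 ⇒ p = 2/5, and the value is (-2)·(2/5) + 9 = 41/5.
For Player II: with q = P(X), equating U's and D's payoffs gives −3q + 10 = 2q + 7 ⇒ q = 3/5.

41/5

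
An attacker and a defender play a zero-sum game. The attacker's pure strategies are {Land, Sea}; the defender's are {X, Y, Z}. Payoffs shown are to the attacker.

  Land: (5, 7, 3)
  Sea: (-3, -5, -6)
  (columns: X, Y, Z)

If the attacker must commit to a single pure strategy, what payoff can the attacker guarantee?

3

Row minima: Land → 3, Sea → -6.
The best of these is 3.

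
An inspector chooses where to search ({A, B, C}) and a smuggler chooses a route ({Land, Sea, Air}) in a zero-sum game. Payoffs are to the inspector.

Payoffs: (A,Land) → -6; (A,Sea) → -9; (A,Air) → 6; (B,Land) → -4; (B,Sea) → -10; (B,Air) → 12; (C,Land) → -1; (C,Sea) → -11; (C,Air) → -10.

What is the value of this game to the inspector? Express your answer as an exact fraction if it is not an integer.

Row minima: A → -9, B → -10, C → -11; maximin = -9.
Column maxima: Land → -1, Sea → -9, Air → 12; minimax = -9.
Since maximin = minimax = -9, there is a saddle point and the value is -9.

-9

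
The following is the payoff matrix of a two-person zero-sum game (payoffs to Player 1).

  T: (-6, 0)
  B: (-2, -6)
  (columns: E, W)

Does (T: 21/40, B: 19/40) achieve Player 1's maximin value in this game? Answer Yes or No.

No

Against E this mix gives (21/40)·(-6) + (19/40)·(-2) = -41/10.
Against W this mix gives (21/40)·0 + (19/40)·(-6) = -57/20.
Player 2 will play E, holding Player 1 to -41/10. Shifting weight toward the row that does better against E would raise this floor (the equalizing mix achieves -18/5 against both E and W), so the proposed strategy is not optimal.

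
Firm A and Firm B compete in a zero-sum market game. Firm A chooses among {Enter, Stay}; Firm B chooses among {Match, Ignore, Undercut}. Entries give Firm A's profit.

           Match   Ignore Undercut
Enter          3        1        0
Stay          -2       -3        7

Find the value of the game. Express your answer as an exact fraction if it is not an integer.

Row minima: Enter → 0, Stay → -3; maximin = 0.
Column maxima: Match → 3, Ignore → 1, Undercut → 7; minimax = 1.
0 ≠ 1, so there is no saddle point; optimal play is mixed.
Match is strictly dominated by Ignore (it gives Firm A strictly more in every row), so Firm B never plays it.
On the remaining 2×2 (Enter, Stay vs Ignore, Undercut):
Let Firm A play Enter with probability p. Expected payoff against Ignore: 1p + (-3)(1−p) = 4p − 3; against Undercut: 0p + 7(1−p) = −7p + 7.
Setting these equal: 4p − 3 = −7p + 7 ⇒ 11p = 10 ⇒ p = 10/11, and the value is (4)·(10/11) − 3 = 7/11.
For Firm B: with q = P(Ignore), equating Enter's and Stay's payoffs gives q = −10q + 7 ⇒ q = 7/11.

7/11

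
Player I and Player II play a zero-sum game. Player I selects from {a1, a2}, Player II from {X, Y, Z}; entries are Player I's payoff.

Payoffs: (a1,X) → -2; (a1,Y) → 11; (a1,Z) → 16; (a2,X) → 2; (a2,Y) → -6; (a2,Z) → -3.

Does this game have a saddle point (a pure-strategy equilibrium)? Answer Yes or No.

No

Row minima: a1 → -2, a2 → -6; maximin = -2.
Column maxima: X → 2, Y → 11, Z → 16; minimax = 2.
-2 ≠ 2, so no pure-strategy equilibrium exists.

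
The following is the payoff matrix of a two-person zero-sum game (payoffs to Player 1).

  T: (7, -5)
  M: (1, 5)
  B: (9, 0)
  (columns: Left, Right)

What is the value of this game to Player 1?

45/13

Row minima: T → -5, M → 1, B → 0; maximin = 1.
Column maxima: Left → 9, Right → 5; minimax = 5.
1 ≠ 5, so there is no saddle point; optimal play is mixed.
T is strictly dominated by B, so Player 1 never plays it.
On the remaining 2×2 (M, B vs Left, Right):
Let Player 1 play M with probability p. Expected payoff against Left: 1p + 9(1−p) = −8p + 9; against Right: 5p + 0(1−p) = 5p.
Setting these equal: −8p + 9 = 5p ⇒ −13p = -9 ⇒ p = 9/13, and the value is (-8)·(9/13) + 9 = 45/13.
For Player 2: with q = P(Left), equating M's and B's payoffs gives −4q + 5 = 9q ⇒ q = 5/13.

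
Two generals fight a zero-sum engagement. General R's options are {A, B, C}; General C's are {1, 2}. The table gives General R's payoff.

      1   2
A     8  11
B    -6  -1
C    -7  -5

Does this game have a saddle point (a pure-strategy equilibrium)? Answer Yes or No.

Row minima: A → 8, B → -6, C → -7; maximin = 8.
Column maxima: 1 → 8, 2 → 11; minimax = 8.
maximin = minimax = 8, so a saddle point exists.

Yes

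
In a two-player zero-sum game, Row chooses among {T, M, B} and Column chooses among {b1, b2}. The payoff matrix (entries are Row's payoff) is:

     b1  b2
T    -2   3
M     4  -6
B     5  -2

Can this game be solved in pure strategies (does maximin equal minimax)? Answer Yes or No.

No

Row minima: T → -2, M → -6, B → -2; maximin = -2.
Column maxima: b1 → 5, b2 → 3; minimax = 3.
-2 ≠ 3, so no pure-strategy equilibrium exists.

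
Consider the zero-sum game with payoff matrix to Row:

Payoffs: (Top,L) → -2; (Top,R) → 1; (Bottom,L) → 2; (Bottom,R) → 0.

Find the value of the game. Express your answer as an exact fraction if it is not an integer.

Row minima: Top → -2, Bottom → 0; maximin = 0.
Column maxima: L → 2, R → 1; minimax = 1.
0 ≠ 1, so there is no saddle point; optimal play is mixed.
Let Row play Top with probability p. Expected payoff against L: (-2)p + 2(1−p) = −4p + 2; against R: 1p + 0(1−p) = p.
Setting these equal: −4p + 2 = p ⇒ −5p = -2 ⇒ p = 2/5, and the value is (-4)·(2/5) + 2 = 2/5.
For Column: with q = P(L), equating Top's and Bottom's payoffs gives −3q + 1 = 2q ⇒ q = 1/5.

2/5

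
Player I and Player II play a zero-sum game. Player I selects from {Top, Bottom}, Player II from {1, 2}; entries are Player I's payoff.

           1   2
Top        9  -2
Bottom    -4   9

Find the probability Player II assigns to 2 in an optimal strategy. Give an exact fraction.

Row minima: Top → -2, Bottom → -4; maximin = -2.
Column maxima: 1 → 9, 2 → 9; minimax = 9.
-2 ≠ 9, so there is no saddle point; optimal play is mixed.
Let Player I play Top with probability p. Expected payoff against 1: 9p + (-4)(1−p) = 13p − 4; against 2: (-2)p + 9(1−p) = −11p + 9.
Setting these equal: 13p − 4 = −11p + 9 ⇒ 24p = 13 ⇒ p = 13/24, and the value is (13)·(13/24) − 4 = 73/24.
For Player II: with q = P(1), equating Top's and Bottom's payoffs gives 11q − 2 = −13q + 9 ⇒ q = 11/24.

13/24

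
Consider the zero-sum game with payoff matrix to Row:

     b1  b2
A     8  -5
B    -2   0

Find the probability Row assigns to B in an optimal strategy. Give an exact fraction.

13/15

Row minima: A → -5, B → -2; maximin = -2.
Column maxima: b1 → 8, b2 → 0; minimax = 0.
-2 ≠ 0, so there is no saddle point; optimal play is mixed.
Let Row play A with probability p. Expected payoff against b1: 8p + (-2)(1−p) = 10p − 2; against b2: (-5)p + 0(1−p) = −5p.
Setting these equal: 10p − 2 = −5p ⇒ 15p = 2 ⇒ p = 2/15, and the value is (10)·(2/15) − 2 = -2/3.
For Column: with q = P(b1), equating A's and B's payoffs gives 13q − 5 = −2q ⇒ q = 1/3.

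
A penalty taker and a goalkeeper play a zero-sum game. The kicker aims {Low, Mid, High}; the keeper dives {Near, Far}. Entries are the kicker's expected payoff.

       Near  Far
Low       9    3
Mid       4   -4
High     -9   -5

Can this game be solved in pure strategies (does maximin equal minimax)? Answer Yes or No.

Row minima: Low → 3, Mid → -4, High → -9; maximin = 3.
Column maxima: Near → 9, Far → 3; minimax = 3.
maximin = minimax = 3, so a saddle point exists.

Yes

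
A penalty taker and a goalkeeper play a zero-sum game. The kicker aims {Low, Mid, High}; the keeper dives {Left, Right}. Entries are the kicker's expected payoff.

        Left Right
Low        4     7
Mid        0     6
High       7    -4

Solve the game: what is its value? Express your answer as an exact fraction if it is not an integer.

Row minima: Low → 4, Mid → 0, High → -4; maximin = 4.
Column maxima: Left → 7, Right → 7; minimax = 7.
4 ≠ 7, so there is no saddle point; optimal play is mixed.
Mid is strictly dominated by Low, so the kicker never plays it.
On the remaining 2×2 (Low, High vs Left, Right):
Let the kicker play Low with probability p. Expected payoff against Left: 4p + 7(1−p) = −3p + 7; against Right: 7p + (-4)(1−p) = 11p − 4.
Setting these equal: −3p + 7 = 11p − 4 ⇒ −14p = -11 ⇒ p = 11/14, and the value is (-3)·(11/14) + 7 = 65/14.
For the keeper: with q = P(Left), equating Low's and High's payoffs gives −3q + 7 = 11q − 4 ⇒ q = 11/14.

65/14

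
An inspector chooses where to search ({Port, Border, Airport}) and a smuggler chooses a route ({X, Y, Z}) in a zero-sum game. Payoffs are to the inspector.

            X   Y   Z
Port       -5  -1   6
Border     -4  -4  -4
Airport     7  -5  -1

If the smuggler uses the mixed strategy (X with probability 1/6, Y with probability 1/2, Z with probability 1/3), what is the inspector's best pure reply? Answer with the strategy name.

Expected payoff of Port: (1/6)·(-5) + (1/2)·(-1) + (1/3)·6 = 2/3.
Expected payoff of Border: (1/6)·(-4) + (1/2)·(-4) + (1/3)·(-4) = -4.
Expected payoff of Airport: (1/6)·7 + (1/2)·(-5) + (1/3)·(-1) = -5/3.
The largest is 2/3, so the inspector's best response is Port.

Port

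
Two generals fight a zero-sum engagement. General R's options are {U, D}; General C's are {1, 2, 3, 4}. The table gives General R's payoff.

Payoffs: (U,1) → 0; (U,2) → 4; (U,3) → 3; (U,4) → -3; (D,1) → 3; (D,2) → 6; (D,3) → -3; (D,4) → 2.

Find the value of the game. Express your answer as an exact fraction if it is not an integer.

-3/11

Row minima: U → -3, D → -3; maximin = -3.
Column maxima: 1 → 3, 2 → 6, 3 → 3, 4 → 2; minimax = 2.
-3 ≠ 2, so there is no saddle point; optimal play is mixed.
1 is strictly dominated by 4 (it gives General R strictly more in every row), so General C never plays it.
2 is strictly dominated by 3 (it gives General R strictly more in every row), so General C never plays it.
On the remaining 2×2 (U, D vs 3, 4):
Let General R play U with probability p. Expected payoff against 3: 3p + (-3)(1−p) = 6p − 3; against 4: (-3)p + 2(1−p) = −5p + 2.
Setting these equal: 6p − 3 = −5p + 2 ⇒ 11p = 5 ⇒ p = 5/11, and the value is (6)·(5/11) − 3 = -3/11.
For General C: with q = P(3), equating U's and D's payoffs gives 6q − 3 = −5q + 2 ⇒ q = 5/11.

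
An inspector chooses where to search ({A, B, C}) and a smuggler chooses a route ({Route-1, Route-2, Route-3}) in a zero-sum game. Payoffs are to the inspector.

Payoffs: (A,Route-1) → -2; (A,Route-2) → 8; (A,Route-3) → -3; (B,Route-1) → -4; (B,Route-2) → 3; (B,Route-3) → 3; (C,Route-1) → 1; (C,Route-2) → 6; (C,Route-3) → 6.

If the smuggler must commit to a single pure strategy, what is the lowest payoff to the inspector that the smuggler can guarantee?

Column maxima: Route-1 → 1, Route-2 → 8, Route-3 → 6.
The smallest of these is 1.

1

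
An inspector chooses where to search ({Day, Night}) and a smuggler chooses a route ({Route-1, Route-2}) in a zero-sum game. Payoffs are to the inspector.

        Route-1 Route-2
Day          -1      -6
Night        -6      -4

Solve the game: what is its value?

-32/7

Row minima: Day → -6, Night → -6; maximin = -6.
Column maxima: Route-1 → -1, Route-2 → -4; minimax = -4.
-6 ≠ -4, so there is no saddle point; optimal play is mixed.
Let the inspector play Day with probability p. Expected payoff against Route-1: (-1)p + (-6)(1−p) = 5p − 6; against Route-2: (-6)p + (-4)(1−p) = −2p − 4.
Setting these equal: 5p − 6 = −2p − 4 ⇒ 7p = 2 ⇒ p = 2/7, and the value is (5)·(2/7) − 6 = -32/7.
For the smuggler: with q = P(Route-1), equating Day's and Night's payoffs gives 5q − 6 = −2q − 4 ⇒ q = 2/7.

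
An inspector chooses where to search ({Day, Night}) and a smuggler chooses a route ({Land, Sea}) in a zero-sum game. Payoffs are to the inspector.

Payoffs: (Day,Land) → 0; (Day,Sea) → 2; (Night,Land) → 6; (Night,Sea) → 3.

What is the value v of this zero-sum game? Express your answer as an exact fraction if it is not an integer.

3

Row minima: Day → 0, Night → 3; maximin = 3.
Column maxima: Land → 6, Sea → 3; minimax = 3.
Since maximin = minimax = 3, there is a saddle point and the value is 3.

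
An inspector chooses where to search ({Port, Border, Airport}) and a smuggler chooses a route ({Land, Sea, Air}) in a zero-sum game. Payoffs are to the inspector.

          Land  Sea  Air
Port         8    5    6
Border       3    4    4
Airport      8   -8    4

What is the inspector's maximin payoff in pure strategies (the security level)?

5

Row minima: Port → 5, Border → 3, Airport → -8.
The best of these is 5.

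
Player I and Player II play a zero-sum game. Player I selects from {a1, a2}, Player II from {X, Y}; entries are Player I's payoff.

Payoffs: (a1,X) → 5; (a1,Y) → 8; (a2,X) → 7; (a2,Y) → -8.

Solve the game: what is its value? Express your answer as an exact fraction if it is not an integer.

Row minima: a1 → 5, a2 → -8; maximin = 5.
Column maxima: X → 7, Y → 8; minimax = 7.
5 ≠ 7, so there is no saddle point; optimal play is mixed.
Let Player I play a1 with probability p. Expected payoff against X: 5p + 7(1−p) = −2p + 7; against Y: 8p + (-8)(1−p) = 16p − 8.
Setting these equal: −2p + 7 = 16p − 8 ⇒ −18p = -15 ⇒ p = 5/6, and the value is (-2)·(5/6) + 7 = 16/3.
For Player II: with q = P(X), equating a1's and a2's payoffs gives −3q + 8 = 15q − 8 ⇒ q = 8/9.

16/3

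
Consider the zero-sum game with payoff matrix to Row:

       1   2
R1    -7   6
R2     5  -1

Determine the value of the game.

Row minima: R1 → -7, R2 → -1; maximin = -1.
Column maxima: 1 → 5, 2 → 6; minimax = 5.
-1 ≠ 5, so there is no saddle point; optimal play is mixed.
Let Row play R1 with probability p. Expected payoff against 1: (-7)p + 5(1−p) = −12p + 5; against 2: 6p + (-1)(1−p) = 7p − 1.
Setting these equal: −12p + 5 = 7p − 1 ⇒ −19p = -6 ⇒ p = 6/19, and the value is (-12)·(6/19) + 5 = 23/19.
For Column: with q = P(1), equating R1's and R2's payoffs gives −13q + 6 = 6q − 1 ⇒ q = 7/19.

23/19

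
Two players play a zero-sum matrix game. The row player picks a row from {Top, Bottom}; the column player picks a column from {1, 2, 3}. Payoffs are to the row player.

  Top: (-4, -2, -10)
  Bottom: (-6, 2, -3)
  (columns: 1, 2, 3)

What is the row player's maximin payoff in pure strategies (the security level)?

-6

Row minima: Top → -10, Bottom → -6.
The best of these is -6.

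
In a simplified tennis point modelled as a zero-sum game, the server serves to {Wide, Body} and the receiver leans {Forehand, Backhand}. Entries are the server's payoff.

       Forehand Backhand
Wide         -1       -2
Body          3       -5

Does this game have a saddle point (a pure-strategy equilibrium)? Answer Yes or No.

Yes

Row minima: Wide → -2, Body → -5; maximin = -2.
Column maxima: Forehand → 3, Backhand → -2; minimax = -2.
maximin = minimax = -2, so a saddle point exists.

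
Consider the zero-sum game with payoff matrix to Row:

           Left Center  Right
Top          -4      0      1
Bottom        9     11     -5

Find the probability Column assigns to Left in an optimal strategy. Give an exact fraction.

6/19

Row minima: Top → -4, Bottom → -5; maximin = -4.
Column maxima: Left → 9, Center → 11, Right → 1; minimax = 1.
-4 ≠ 1, so there is no saddle point; optimal play is mixed.
Center is strictly dominated by Left (it gives Row strictly more in every row), so Column never plays it.
On the remaining 2×2 (Top, Bottom vs Left, Right):
Let Row play Top with probability p. Expected payoff against Left: (-4)p + 9(1−p) = −13p + 9; against Right: 1p + (-5)(1−p) = 6p − 5.
Setting these equal: −13p + 9 = 6p − 5 ⇒ −19p = -14 ⇒ p = 14/19, and the value is (-13)·(14/19) + 9 = -11/19.
For Column: with q = P(Left), equating Top's and Bottom's payoffs gives −5q + 1 = 14q − 5 ⇒ q = 6/19.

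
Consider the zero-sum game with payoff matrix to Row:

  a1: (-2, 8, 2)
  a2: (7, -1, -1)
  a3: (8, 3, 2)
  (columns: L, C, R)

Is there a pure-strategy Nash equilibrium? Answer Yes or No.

Yes

Row minima: a1 → -2, a2 → -1, a3 → 2; maximin = 2.
Column maxima: L → 8, C → 8, R → 2; minimax = 2.
maximin = minimax = 2, so a saddle point exists.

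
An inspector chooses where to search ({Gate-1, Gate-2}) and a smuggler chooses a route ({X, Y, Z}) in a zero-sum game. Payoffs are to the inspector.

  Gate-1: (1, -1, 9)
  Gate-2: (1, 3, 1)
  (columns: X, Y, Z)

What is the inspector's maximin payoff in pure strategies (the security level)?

1

Row minima: Gate-1 → -1, Gate-2 → 1.
The best of these is 1.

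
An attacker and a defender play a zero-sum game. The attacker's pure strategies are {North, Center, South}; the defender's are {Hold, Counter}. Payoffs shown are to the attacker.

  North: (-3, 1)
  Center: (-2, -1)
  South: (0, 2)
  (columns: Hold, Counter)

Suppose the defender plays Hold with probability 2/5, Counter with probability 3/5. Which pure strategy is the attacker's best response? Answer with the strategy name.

South

Expected payoff of North: (2/5)·(-3) + (3/5)·1 = -3/5.
Expected payoff of Center: (2/5)·(-2) + (3/5)·(-1) = -7/5.
Expected payoff of South: (2/5)·0 + (3/5)·2 = 6/5.
The largest is 6/5, so the attacker's best response is South.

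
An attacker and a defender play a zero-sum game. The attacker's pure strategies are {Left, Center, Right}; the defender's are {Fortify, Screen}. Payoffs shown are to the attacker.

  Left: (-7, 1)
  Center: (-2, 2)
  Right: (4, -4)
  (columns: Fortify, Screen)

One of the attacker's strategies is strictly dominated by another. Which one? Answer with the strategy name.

Center gives a strictly higher payoff than Left against every column: -2 > -7, 2 > 1.
So Left is strictly dominated and the attacker never plays it.

Left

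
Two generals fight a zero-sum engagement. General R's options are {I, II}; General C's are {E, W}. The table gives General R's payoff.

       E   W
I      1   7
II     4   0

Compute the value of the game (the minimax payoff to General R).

Row minima: I → 1, II → 0; maximin = 1.
Column maxima: E → 4, W → 7; minimax = 4.
1 ≠ 4, so there is no saddle point; optimal play is mixed.
Let General R play I with probability p. Expected payoff against E: 1p + 4(1−p) = −3p + 4; against W: 7p + 0(1−p) = 7p.
Setting these equal: −3p + 4 = 7p ⇒ −10p = -4 ⇒ p = 2/5, and the value is (-3)·(2/5) + 4 = 14/5.
For General C: with q = P(E), equating I's and II's payoffs gives −6q + 7 = 4q ⇒ q = 7/10.

14/5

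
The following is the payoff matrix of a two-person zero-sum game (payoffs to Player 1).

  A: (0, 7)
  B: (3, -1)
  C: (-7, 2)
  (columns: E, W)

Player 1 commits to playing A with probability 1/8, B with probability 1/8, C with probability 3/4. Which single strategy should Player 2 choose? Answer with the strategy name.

E

If Player 2 plays E, Player 1's expected payoff is (1/8)·0 + (1/8)·3 + (3/4)·(-7) = -39/8.
If Player 2 plays W, Player 1's expected payoff is (1/8)·7 + (1/8)·(-1) + (3/4)·2 = 9/4.
Player 2 minimizes Player 1's payoff; the smallest is -39/8, so the best response is E.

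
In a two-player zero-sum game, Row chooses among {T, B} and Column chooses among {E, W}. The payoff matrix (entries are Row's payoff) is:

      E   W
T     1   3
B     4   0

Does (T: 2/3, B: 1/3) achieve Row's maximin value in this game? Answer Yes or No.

Against E this mix gives (2/3)·1 + (1/3)·4 = 2.
Against W this mix gives (2/3)·3 + (1/3)·0 = 2.
All of Column's active replies (E, W) yield 2, and no column does worse for Row. The mix makes Column indifferent and guarantees 2, so it is optimal.

Yes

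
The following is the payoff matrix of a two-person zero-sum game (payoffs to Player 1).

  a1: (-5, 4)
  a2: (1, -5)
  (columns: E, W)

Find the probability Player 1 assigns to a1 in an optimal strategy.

Row minima: a1 → -5, a2 → -5; maximin = -5.
Column maxima: E → 1, W → 4; minimax = 1.
-5 ≠ 1, so there is no saddle point; optimal play is mixed.
Let Player 1 play a1 with probability p. Expected payoff against E: (-5)p + 1(1−p) = −6p + 1; against W: 4p + (-5)(1−p) = 9p − 5.
Setting these equal: −6p + 1 = 9p − 5 ⇒ −15p = -6 ⇒ p = 2/5, and the value is (-6)·(2/5) + 1 = -7/5.
For Player 2: with q = P(E), equating a1's and a2's payoffs gives −9q + 4 = 6q − 5 ⇒ q = 3/5.

2/5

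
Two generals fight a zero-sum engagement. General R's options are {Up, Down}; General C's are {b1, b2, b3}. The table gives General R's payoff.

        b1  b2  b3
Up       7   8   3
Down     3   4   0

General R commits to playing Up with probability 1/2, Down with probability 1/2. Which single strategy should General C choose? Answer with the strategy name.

If General C plays b1, General R's expected payoff is (1/2)·7 + (1/2)·3 = 5.
If General C plays b2, General R's expected payoff is (1/2)·8 + (1/2)·4 = 6.
If General C plays b3, General R's expected payoff is (1/2)·3 + (1/2)·0 = 3/2.
General C minimizes General R's payoff; the smallest is 3/2, so the best response is b3.

b3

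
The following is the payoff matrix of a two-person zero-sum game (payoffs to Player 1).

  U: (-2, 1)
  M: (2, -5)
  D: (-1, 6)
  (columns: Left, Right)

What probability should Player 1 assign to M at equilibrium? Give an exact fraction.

Row minima: U → -2, M → -5, D → -1; maximin = -1.
Column maxima: Left → 2, Right → 6; minimax = 2.
-1 ≠ 2, so there is no saddle point; optimal play is mixed.
U is strictly dominated by D, so Player 1 never plays it.
On the remaining 2×2 (M, D vs Left, Right):
Let Player 1 play M with probability p. Expected payoff against Left: 2p + (-1)(1−p) = 3p − 1; against Right: (-5)p + 6(1−p) = −11p + 6.
Setting these equal: 3p − 1 = −11p + 6 ⇒ 14p = 7 ⇒ p = 1/2, and the value is (3)·(1/2) − 1 = 1/2.
For Player 2: with q = P(Left), equating M's and D's payoffs gives 7q − 5 = −7q + 6 ⇒ q = 11/14.

1/2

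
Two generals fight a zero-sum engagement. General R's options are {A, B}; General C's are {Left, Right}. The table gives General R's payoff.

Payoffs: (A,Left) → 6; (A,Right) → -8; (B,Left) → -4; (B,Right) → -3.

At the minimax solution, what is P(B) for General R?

Row minima: A → -8, B → -4; maximin = -4.
Column maxima: Left → 6, Right → -3; minimax = -3.
-4 ≠ -3, so there is no saddle point; optimal play is mixed.
Let General R play A with probability p. Expected payoff against Left: 6p + (-4)(1−p) = 10p − 4; against Right: (-8)p + (-3)(1−p) = −5p − 3.
Setting these equal: 10p − 4 = −5p − 3 ⇒ 15p = 1 ⇒ p = 1/15, and the value is (10)·(1/15) − 4 = -10/3.
For General C: with q = P(Left), equating A's and B's payoffs gives 14q − 8 = −q − 3 ⇒ q = 1/3.

14/15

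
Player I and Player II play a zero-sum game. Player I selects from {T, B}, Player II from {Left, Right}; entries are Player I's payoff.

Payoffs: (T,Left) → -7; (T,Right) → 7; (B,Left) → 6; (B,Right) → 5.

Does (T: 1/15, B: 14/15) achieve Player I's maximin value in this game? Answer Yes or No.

Against Left this mix gives (1/15)·(-7) + (14/15)·6 = 77/15.
Against Right this mix gives (1/15)·7 + (14/15)·5 = 77/15.
All of Player II's active replies (Left, Right) yield 77/15, and no column does worse for Player I. The mix makes Player II indifferent and guarantees 77/15, so it is optimal.

Yes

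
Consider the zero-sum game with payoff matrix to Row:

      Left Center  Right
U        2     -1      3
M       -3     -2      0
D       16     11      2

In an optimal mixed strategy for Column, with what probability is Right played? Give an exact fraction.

12/13

Row minima: U → -1, M → -3, D → 2; maximin = 2.
Column maxima: Left → 16, Center → 11, Right → 3; minimax = 3.
2 ≠ 3, so there is no saddle point; optimal play is mixed.
M is strictly dominated by U, so Row never plays it.
With M eliminated, Left is strictly dominated by Center (it gives Row strictly more in every remaining row), so Column never plays it.
On the remaining 2×2 (U, D vs Center, Right):
Let Row play U with probability p. Expected payoff against Center: (-1)p + 11(1−p) = −12p + 11; against Right: 3p + 2(1−p) = p + 2.
Setting these equal: −12p + 11 = p + 2 ⇒ −13p = -9 ⇒ p = 9/13, and the value is (-12)·(9/13) + 11 = 35/13.
For Column: with q = P(Center), equating U's and D's payoffs gives −4q + 3 = 9q + 2 ⇒ q = 1/13.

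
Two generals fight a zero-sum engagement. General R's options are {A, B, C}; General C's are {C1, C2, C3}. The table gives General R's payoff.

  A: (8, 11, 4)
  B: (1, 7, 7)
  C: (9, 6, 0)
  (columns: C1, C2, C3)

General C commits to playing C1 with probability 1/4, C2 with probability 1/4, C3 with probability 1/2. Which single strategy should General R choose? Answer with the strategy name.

Expected payoff of A: (1/4)·8 + (1/4)·11 + (1/2)·4 = 27/4.
Expected payoff of B: (1/4)·1 + (1/4)·7 + (1/2)·7 = 11/2.
Expected payoff of C: (1/4)·9 + (1/4)·6 + (1/2)·0 = 15/4.
The largest is 27/4, so General R's best response is A.

A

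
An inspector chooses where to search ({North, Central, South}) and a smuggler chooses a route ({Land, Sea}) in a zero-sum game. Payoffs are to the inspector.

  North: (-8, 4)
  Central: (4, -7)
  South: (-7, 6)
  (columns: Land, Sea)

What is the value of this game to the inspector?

-25/24

Row minima: North → -8, Central → -7, South → -7; maximin = -7.
Column maxima: Land → 4, Sea → 6; minimax = 4.
-7 ≠ 4, so there is no saddle point; optimal play is mixed.
North is strictly dominated by South, so the inspector never plays it.
On the remaining 2×2 (Central, South vs Land, Sea):
Let the inspector play Central with probability p. Expected payoff against Land: 4p + (-7)(1−p) = 11p − 7; against Sea: (-7)p + 6(1−p) = −13p + 6.
Setting these equal: 11p − 7 = −13p + 6 ⇒ 24p = 13 ⇒ p = 13/24, and the value is (11)·(13/24) − 7 = -25/24.
For the smuggler: with q = P(Land), equating Central's and South's payoffs gives 11q − 7 = −13q + 6 ⇒ q = 13/24.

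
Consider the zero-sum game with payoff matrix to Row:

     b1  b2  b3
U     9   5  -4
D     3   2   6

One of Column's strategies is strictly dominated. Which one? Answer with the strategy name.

b1

b2 holds Row's payoff strictly below b1 in every row: 5 < 9, 2 < 3.
So b1 is strictly dominated for Column.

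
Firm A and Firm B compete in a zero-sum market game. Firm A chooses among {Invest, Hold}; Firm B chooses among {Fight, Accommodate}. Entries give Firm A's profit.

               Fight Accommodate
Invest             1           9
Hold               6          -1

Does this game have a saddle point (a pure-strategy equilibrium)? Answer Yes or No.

No

Row minima: Invest → 1, Hold → -1; maximin = 1.
Column maxima: Fight → 6, Accommodate → 9; minimax = 6.
1 ≠ 6, so no pure-strategy equilibrium exists.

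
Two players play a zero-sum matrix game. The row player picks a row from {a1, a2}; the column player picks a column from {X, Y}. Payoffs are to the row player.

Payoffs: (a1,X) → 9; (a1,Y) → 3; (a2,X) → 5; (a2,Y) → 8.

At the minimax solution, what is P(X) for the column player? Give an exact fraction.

5/9

Row minima: a1 → 3, a2 → 5; maximin = 5.
Column maxima: X → 9, Y → 8; minimax = 8.
5 ≠ 8, so there is no saddle point; optimal play is mixed.
Let the row player play a1 with probability p. Expected payoff against X: 9p + 5(1−p) = 4p + 5; against Y: 3p + 8(1−p) = −5p + 8.
Setting these equal: 4p + 5 = −5p + 8 ⇒ 9p = 3 ⇒ p = 1/3, and the value is (4)·(1/3) + 5 = 19/3.
For the column player: with q = P(X), equating a1's and a2's payoffs gives 6q + 3 = −3q + 8 ⇒ q = 5/9.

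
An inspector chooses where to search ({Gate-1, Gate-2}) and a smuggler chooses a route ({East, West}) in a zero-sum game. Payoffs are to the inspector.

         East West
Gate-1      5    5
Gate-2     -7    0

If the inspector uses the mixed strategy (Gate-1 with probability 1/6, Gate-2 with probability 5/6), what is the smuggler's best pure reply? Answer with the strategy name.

East

If the smuggler plays East, the inspector's expected payoff is (1/6)·5 + (5/6)·(-7) = -5.
If the smuggler plays West, the inspector's expected payoff is (1/6)·5 + (5/6)·0 = 5/6.
The smuggler minimizes the inspector's payoff; the smallest is -5, so the best response is East.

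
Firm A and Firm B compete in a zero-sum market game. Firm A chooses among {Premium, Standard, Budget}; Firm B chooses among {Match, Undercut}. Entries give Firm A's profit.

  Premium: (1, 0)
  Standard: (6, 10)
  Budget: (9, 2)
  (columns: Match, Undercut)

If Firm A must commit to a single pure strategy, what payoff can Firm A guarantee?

6

Row minima: Premium → 0, Standard → 6, Budget → 2.
The best of these is 6.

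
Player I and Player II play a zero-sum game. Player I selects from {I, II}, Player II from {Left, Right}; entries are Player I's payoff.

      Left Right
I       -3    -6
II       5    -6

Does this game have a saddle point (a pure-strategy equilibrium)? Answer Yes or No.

Row minima: I → -6, II → -6; maximin = -6.
Column maxima: Left → 5, Right → -6; minimax = -6.
maximin = minimax = -6, so a saddle point exists.

Yes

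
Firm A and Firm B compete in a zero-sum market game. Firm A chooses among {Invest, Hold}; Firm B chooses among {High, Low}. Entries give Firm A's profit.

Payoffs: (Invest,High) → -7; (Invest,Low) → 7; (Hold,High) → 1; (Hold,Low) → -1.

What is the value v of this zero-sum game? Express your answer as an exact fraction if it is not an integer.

0

Row minima: Invest → -7, Hold → -1; maximin = -1.
Column maxima: High → 1, Low → 7; minimax = 1.
-1 ≠ 1, so there is no saddle point; optimal play is mixed.
Let Firm A play Invest with probability p. Expected payoff against High: (-7)p + 1(1−p) = −8p + 1; against Low: 7p + (-1)(1−p) = 8p − 1.
Setting these equal: −8p + 1 = 8p − 1 ⇒ −16p = -2 ⇒ p = 1/8, and the value is (-8)·(1/8) + 1 = 0.
For Firm B: with q = P(High), equating Invest's and Hold's payoffs gives −14q + 7 = 2q − 1 ⇒ q = 1/2.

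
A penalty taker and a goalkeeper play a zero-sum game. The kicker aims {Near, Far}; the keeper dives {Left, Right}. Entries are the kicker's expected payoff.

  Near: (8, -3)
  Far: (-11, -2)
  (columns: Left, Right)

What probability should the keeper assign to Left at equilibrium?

Row minima: Near → -3, Far → -11; maximin = -3.
Column maxima: Left → 8, Right → -2; minimax = -2.
-3 ≠ -2, so there is no saddle point; optimal play is mixed.
Let the kicker play Near with probability p. Expected payoff against Left: 8p + (-11)(1−p) = 19p − 11; against Right: (-3)p + (-2)(1−p) = −p − 2.
Setting these equal: 19p − 11 = −p − 2 ⇒ 20p = 9 ⇒ p = 9/20, and the value is (19)·(9/20) − 11 = -49/20.
For the keeper: with q = P(Left), equating Near's and Far's payoffs gives 11q − 3 = −9q − 2 ⇒ q = 1/20.

1/20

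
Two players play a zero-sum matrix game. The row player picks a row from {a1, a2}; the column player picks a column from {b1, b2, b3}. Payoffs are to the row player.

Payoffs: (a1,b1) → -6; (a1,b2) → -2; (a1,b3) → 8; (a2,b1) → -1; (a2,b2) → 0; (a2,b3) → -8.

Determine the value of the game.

Row minima: a1 → -6, a2 → -8; maximin = -6.
Column maxima: b1 → -1, b2 → 0, b3 → 8; minimax = -1.
-6 ≠ -1, so there is no saddle point; optimal play is mixed.
b2 is strictly dominated by b1 (it gives the row player strictly more in every row), so the column player never plays it.
On the remaining 2×2 (a1, a2 vs b1, b3):
Let the row player play a1 with probability p. Expected payoff against b1: (-6)p + (-1)(1−p) = −5p − 1; against b3: 8p + (-8)(1−p) = 16p − 8.
Setting these equal: −5p − 1 = 16p − 8 ⇒ −21p = -7 ⇒ p = 1/3, and the value is (-5)·(1/3) − 1 = -8/3.
For the column player: with q = P(b1), equating a1's and a2's payoffs gives −14q + 8 = 7q − 8 ⇒ q = 16/21.

-8/3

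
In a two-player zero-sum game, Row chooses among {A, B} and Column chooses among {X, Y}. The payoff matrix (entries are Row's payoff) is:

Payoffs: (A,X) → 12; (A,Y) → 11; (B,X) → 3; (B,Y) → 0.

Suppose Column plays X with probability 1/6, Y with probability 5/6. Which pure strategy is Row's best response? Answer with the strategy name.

Expected payoff of A: (1/6)·12 + (5/6)·11 = 67/6.
Expected payoff of B: (1/6)·3 + (5/6)·0 = 1/2.
The largest is 67/6, so Row's best response is A.

A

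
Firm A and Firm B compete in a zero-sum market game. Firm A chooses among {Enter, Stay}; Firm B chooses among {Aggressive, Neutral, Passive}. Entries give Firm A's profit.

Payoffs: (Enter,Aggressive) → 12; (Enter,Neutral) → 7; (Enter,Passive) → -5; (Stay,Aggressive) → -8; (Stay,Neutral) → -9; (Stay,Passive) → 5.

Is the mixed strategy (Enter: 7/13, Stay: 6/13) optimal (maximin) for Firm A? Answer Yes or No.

Yes

Against Aggressive this mix gives (7/13)·12 + (6/13)·(-8) = 36/13.
Against Neutral this mix gives (7/13)·7 + (6/13)·(-9) = -5/13.
Against Passive this mix gives (7/13)·(-5) + (6/13)·5 = -5/13.
All of Firm B's active replies (Neutral, Passive) yield -5/13, and no column does worse for Firm A. The mix makes Firm B indifferent and guarantees -5/13, so it is optimal.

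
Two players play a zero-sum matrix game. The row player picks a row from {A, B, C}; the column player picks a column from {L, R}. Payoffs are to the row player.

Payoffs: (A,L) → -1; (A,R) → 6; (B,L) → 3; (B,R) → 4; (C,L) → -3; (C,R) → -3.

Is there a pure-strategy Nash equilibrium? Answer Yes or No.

Row minima: A → -1, B → 3, C → -3; maximin = 3.
Column maxima: L → 3, R → 6; minimax = 3.
maximin = minimax = 3, so a saddle point exists.

Yes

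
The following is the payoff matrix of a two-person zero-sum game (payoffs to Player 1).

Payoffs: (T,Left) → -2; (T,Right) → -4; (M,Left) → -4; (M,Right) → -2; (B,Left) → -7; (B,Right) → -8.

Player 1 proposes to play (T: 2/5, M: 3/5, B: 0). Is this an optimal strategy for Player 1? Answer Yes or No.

Against Left this mix gives (2/5)·(-2) + (3/5)·(-4) = -16/5.
Against Right this mix gives (2/5)·(-4) + (3/5)·(-2) = -14/5.
Player 2 will play Left, holding Player 1 to -16/5. Shifting weight toward the row that does better against Left would raise this floor (the equalizing mix achieves -3 against both Left and Right), so the proposed strategy is not optimal.

No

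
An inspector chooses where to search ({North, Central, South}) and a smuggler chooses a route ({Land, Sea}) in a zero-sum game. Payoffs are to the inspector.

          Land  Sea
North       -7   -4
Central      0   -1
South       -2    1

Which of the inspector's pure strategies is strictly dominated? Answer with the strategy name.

Central gives a strictly higher payoff than North against every column: 0 > -7, -1 > -4.
So North is strictly dominated and the inspector never plays it.

North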